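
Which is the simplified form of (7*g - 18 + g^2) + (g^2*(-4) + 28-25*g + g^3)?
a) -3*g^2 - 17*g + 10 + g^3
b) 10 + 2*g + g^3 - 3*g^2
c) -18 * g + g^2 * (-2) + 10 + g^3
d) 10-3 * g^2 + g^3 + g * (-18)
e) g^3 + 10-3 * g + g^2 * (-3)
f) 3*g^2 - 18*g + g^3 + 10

Adding the polynomials and combining like terms:
(7*g - 18 + g^2) + (g^2*(-4) + 28 - 25*g + g^3)
= 10-3 * g^2 + g^3 + g * (-18)
d) 10-3 * g^2 + g^3 + g * (-18)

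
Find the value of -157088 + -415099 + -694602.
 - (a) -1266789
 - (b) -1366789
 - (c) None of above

First: -157088 + -415099 = -572187
Then: -572187 + -694602 = -1266789
a) -1266789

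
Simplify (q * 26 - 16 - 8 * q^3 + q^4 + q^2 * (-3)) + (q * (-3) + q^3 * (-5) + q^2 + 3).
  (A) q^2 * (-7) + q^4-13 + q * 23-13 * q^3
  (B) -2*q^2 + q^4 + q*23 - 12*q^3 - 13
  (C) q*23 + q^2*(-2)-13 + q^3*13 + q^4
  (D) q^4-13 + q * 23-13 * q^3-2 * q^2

Adding the polynomials and combining like terms:
(q*26 - 16 - 8*q^3 + q^4 + q^2*(-3)) + (q*(-3) + q^3*(-5) + q^2 + 3)
= q^4-13 + q * 23-13 * q^3-2 * q^2
D) q^4-13 + q * 23-13 * q^3-2 * q^2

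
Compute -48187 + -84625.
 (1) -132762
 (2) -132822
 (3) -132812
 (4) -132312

-48187 + -84625 = -132812
3) -132812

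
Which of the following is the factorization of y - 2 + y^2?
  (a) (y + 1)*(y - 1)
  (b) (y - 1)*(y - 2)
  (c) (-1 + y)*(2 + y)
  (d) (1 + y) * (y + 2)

We need to factor y - 2 + y^2.
The factored form is (-1 + y)*(2 + y).
c) (-1 + y)*(2 + y)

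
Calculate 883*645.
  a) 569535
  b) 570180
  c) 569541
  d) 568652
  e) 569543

883 * 645 = 569535
a) 569535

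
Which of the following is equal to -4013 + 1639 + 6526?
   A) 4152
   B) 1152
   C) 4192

First: -4013 + 1639 = -2374
Then: -2374 + 6526 = 4152
A) 4152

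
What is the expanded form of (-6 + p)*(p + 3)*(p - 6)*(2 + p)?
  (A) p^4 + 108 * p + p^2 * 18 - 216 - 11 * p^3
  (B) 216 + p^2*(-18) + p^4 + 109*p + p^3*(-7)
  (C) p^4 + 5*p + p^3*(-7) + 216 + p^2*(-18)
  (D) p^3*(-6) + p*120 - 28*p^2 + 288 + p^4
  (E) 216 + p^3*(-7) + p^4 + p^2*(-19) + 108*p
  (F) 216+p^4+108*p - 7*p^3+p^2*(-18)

Expanding (-6 + p)*(p + 3)*(p - 6)*(2 + p):
= 216+p^4+108*p - 7*p^3+p^2*(-18)
F) 216+p^4+108*p - 7*p^3+p^2*(-18)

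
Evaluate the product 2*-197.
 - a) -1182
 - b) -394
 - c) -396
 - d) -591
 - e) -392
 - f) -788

2 * -197 = -394
b) -394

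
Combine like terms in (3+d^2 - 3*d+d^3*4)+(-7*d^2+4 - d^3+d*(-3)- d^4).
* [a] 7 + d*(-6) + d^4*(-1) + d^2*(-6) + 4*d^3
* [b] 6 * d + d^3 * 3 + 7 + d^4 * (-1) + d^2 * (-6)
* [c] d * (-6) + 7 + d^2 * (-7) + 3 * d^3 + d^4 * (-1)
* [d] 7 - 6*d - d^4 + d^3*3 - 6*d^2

Adding the polynomials and combining like terms:
(3 + d^2 - 3*d + d^3*4) + (-7*d^2 + 4 - d^3 + d*(-3) - d^4)
= 7 - 6*d - d^4 + d^3*3 - 6*d^2
d) 7 - 6*d - d^4 + d^3*3 - 6*d^2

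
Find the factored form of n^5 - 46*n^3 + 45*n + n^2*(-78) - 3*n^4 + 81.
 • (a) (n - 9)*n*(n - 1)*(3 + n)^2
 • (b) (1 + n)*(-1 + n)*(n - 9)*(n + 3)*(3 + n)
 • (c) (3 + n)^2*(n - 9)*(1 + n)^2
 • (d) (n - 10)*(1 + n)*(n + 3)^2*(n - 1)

We need to factor n^5 - 46*n^3 + 45*n + n^2*(-78) - 3*n^4 + 81.
The factored form is (1 + n)*(-1 + n)*(n - 9)*(n + 3)*(3 + n).
b) (1 + n)*(-1 + n)*(n - 9)*(n + 3)*(3 + n)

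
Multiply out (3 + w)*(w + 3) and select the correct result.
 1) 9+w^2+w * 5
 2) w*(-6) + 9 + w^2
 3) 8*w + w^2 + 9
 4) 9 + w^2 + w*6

Expanding (3 + w)*(w + 3):
= 9 + w^2 + w*6
4) 9 + w^2 + w*6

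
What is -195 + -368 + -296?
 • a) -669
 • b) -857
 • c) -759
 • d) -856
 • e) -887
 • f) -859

First: -195 + -368 = -563
Then: -563 + -296 = -859
f) -859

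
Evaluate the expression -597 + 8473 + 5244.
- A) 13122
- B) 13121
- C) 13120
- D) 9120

First: -597 + 8473 = 7876
Then: 7876 + 5244 = 13120
C) 13120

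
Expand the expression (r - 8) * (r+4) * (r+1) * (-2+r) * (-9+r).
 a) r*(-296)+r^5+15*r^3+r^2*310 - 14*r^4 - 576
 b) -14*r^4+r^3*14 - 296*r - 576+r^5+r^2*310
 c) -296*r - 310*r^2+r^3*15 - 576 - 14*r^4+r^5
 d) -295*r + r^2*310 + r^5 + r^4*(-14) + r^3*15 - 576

Expanding (r - 8) * (r+4) * (r+1) * (-2+r) * (-9+r):
= r*(-296)+r^5+15*r^3+r^2*310 - 14*r^4 - 576
a) r*(-296)+r^5+15*r^3+r^2*310 - 14*r^4 - 576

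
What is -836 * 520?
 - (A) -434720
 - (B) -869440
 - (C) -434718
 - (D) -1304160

-836 * 520 = -434720
A) -434720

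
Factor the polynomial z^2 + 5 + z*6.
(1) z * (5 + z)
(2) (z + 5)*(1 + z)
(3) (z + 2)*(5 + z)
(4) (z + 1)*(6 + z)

We need to factor z^2 + 5 + z*6.
The factored form is (z + 5)*(1 + z).
2) (z + 5)*(1 + z)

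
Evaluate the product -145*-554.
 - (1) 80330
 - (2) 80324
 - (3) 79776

-145 * -554 = 80330
1) 80330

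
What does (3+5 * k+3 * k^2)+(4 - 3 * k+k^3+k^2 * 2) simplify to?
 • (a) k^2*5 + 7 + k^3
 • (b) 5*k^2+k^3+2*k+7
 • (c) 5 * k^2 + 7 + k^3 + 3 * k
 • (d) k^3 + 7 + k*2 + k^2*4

Adding the polynomials and combining like terms:
(3 + 5*k + 3*k^2) + (4 - 3*k + k^3 + k^2*2)
= 5*k^2+k^3+2*k+7
b) 5*k^2+k^3+2*k+7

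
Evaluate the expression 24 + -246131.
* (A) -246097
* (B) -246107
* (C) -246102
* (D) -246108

24 + -246131 = -246107
B) -246107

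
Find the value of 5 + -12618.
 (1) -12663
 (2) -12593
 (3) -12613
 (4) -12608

5 + -12618 = -12613
3) -12613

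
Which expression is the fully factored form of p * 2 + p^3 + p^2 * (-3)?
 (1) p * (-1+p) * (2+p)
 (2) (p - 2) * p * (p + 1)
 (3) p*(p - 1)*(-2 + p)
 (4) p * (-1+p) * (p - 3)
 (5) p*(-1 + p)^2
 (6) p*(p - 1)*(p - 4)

We need to factor p * 2 + p^3 + p^2 * (-3).
The factored form is p*(p - 1)*(-2 + p).
3) p*(p - 1)*(-2 + p)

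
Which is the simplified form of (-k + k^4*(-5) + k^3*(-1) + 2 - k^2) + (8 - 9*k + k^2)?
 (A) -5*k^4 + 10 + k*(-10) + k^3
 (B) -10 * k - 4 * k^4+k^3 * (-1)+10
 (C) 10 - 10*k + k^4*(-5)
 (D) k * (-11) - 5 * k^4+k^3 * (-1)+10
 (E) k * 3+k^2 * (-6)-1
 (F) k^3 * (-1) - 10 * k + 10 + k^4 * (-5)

Adding the polynomials and combining like terms:
(-k + k^4*(-5) + k^3*(-1) + 2 - k^2) + (8 - 9*k + k^2)
= k^3 * (-1) - 10 * k + 10 + k^4 * (-5)
F) k^3 * (-1) - 10 * k + 10 + k^4 * (-5)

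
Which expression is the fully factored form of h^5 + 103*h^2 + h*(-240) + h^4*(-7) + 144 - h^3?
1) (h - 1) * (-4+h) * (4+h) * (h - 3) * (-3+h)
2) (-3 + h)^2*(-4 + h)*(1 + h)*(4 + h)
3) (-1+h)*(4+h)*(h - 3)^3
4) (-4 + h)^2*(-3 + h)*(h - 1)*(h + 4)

We need to factor h^5 + 103*h^2 + h*(-240) + h^4*(-7) + 144 - h^3.
The factored form is (h - 1) * (-4+h) * (4+h) * (h - 3) * (-3+h).
1) (h - 1) * (-4+h) * (4+h) * (h - 3) * (-3+h)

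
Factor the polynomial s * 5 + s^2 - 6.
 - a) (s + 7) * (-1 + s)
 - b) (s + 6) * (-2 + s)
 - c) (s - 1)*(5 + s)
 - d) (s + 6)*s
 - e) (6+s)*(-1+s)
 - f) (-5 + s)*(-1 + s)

We need to factor s * 5 + s^2 - 6.
The factored form is (6+s)*(-1+s).
e) (6+s)*(-1+s)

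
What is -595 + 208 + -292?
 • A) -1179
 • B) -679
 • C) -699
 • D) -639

First: -595 + 208 = -387
Then: -387 + -292 = -679
B) -679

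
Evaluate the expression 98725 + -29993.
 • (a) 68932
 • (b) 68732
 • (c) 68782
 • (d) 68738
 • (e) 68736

98725 + -29993 = 68732
b) 68732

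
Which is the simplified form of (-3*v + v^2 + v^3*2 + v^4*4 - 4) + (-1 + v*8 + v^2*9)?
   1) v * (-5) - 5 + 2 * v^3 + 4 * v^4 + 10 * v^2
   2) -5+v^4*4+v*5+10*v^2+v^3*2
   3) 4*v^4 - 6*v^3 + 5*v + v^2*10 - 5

Adding the polynomials and combining like terms:
(-3*v + v^2 + v^3*2 + v^4*4 - 4) + (-1 + v*8 + v^2*9)
= -5+v^4*4+v*5+10*v^2+v^3*2
2) -5+v^4*4+v*5+10*v^2+v^3*2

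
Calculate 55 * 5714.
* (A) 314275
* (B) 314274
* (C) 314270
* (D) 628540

55 * 5714 = 314270
C) 314270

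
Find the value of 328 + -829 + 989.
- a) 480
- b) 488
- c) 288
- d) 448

First: 328 + -829 = -501
Then: -501 + 989 = 488
b) 488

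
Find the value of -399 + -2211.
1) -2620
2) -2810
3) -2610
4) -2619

-399 + -2211 = -2610
3) -2610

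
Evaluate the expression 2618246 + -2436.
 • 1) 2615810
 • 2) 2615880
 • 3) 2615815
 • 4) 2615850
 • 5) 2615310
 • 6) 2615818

2618246 + -2436 = 2615810
1) 2615810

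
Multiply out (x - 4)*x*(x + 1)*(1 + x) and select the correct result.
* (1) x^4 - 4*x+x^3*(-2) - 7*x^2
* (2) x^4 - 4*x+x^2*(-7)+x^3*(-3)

Expanding (x - 4)*x*(x + 1)*(1 + x):
= x^4 - 4*x+x^3*(-2) - 7*x^2
1) x^4 - 4*x+x^3*(-2) - 7*x^2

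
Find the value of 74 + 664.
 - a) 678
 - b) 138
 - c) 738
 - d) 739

74 + 664 = 738
c) 738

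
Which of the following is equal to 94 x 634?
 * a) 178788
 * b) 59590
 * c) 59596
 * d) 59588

94 * 634 = 59596
c) 59596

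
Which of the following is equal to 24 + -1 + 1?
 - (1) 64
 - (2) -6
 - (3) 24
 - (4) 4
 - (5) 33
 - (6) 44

First: 24 + -1 = 23
Then: 23 + 1 = 24
3) 24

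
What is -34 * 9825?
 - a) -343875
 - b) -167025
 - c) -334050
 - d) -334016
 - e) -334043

-34 * 9825 = -334050
c) -334050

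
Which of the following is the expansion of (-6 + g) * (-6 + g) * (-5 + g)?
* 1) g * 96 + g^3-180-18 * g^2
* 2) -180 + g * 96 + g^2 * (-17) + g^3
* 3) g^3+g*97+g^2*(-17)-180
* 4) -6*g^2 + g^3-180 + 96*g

Expanding (-6 + g) * (-6 + g) * (-5 + g):
= -180 + g * 96 + g^2 * (-17) + g^3
2) -180 + g * 96 + g^2 * (-17) + g^3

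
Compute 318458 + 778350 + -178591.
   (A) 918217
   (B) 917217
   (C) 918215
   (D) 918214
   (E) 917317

First: 318458 + 778350 = 1096808
Then: 1096808 + -178591 = 918217
A) 918217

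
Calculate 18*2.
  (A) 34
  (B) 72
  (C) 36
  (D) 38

18 * 2 = 36
C) 36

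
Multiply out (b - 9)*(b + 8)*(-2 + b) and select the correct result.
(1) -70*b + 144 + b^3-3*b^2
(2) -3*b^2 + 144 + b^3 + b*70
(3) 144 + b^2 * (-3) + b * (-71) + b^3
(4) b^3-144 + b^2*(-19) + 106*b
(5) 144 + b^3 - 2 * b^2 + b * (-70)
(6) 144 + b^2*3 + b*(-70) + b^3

Expanding (b - 9)*(b + 8)*(-2 + b):
= -70*b + 144 + b^3-3*b^2
1) -70*b + 144 + b^3-3*b^2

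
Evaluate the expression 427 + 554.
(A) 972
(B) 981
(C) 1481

427 + 554 = 981
B) 981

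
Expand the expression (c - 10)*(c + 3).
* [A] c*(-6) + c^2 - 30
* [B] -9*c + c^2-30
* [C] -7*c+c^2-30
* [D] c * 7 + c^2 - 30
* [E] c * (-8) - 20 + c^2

Expanding (c - 10)*(c + 3):
= -7*c+c^2-30
C) -7*c+c^2-30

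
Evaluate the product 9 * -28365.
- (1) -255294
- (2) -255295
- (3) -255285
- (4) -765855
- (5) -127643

9 * -28365 = -255285
3) -255285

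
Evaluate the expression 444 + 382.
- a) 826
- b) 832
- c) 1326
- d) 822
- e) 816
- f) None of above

444 + 382 = 826
a) 826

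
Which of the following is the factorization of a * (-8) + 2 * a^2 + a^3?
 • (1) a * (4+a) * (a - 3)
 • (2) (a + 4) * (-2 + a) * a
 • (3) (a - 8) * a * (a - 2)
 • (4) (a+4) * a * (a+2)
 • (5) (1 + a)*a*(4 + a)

We need to factor a * (-8) + 2 * a^2 + a^3.
The factored form is (a + 4) * (-2 + a) * a.
2) (a + 4) * (-2 + a) * a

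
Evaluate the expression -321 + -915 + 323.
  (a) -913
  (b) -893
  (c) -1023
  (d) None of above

First: -321 + -915 = -1236
Then: -1236 + 323 = -913
a) -913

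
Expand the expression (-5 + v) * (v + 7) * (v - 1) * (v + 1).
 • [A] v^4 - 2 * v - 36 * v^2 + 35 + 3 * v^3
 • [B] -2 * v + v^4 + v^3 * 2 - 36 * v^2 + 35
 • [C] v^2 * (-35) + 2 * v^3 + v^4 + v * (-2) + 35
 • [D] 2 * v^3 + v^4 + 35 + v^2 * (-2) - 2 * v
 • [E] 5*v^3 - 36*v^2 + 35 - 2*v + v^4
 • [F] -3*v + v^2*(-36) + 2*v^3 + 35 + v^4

Expanding (-5 + v) * (v + 7) * (v - 1) * (v + 1):
= -2 * v + v^4 + v^3 * 2 - 36 * v^2 + 35
B) -2 * v + v^4 + v^3 * 2 - 36 * v^2 + 35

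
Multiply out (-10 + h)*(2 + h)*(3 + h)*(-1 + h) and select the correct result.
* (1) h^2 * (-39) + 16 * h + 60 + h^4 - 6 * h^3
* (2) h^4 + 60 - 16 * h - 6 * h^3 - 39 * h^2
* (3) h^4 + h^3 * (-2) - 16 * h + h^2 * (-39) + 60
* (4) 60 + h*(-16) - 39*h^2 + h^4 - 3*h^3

Expanding (-10 + h)*(2 + h)*(3 + h)*(-1 + h):
= h^4 + 60 - 16 * h - 6 * h^3 - 39 * h^2
2) h^4 + 60 - 16 * h - 6 * h^3 - 39 * h^2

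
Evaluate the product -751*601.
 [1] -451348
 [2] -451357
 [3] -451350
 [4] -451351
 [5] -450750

-751 * 601 = -451351
4) -451351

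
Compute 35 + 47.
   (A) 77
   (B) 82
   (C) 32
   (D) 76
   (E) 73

35 + 47 = 82
B) 82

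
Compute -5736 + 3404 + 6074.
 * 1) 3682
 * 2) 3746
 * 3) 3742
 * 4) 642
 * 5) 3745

First: -5736 + 3404 = -2332
Then: -2332 + 6074 = 3742
3) 3742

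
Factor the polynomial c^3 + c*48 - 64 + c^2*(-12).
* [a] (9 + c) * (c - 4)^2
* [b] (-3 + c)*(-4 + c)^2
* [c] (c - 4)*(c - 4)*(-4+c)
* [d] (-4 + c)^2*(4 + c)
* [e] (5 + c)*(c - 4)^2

We need to factor c^3 + c*48 - 64 + c^2*(-12).
The factored form is (c - 4)*(c - 4)*(-4+c).
c) (c - 4)*(c - 4)*(-4+c)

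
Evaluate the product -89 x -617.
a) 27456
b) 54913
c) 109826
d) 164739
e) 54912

-89 * -617 = 54913
b) 54913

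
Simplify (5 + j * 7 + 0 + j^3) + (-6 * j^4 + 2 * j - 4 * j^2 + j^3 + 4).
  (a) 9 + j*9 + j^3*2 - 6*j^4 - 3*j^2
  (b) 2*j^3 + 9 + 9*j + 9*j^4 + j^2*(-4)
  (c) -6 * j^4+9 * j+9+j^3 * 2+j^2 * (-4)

Adding the polynomials and combining like terms:
(5 + j*7 + 0 + j^3) + (-6*j^4 + 2*j - 4*j^2 + j^3 + 4)
= -6 * j^4+9 * j+9+j^3 * 2+j^2 * (-4)
c) -6 * j^4+9 * j+9+j^3 * 2+j^2 * (-4)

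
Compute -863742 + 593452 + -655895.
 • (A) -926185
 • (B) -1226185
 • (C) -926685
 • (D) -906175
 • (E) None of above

First: -863742 + 593452 = -270290
Then: -270290 + -655895 = -926185
A) -926185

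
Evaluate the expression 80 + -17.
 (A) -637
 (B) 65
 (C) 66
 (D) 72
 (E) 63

80 + -17 = 63
E) 63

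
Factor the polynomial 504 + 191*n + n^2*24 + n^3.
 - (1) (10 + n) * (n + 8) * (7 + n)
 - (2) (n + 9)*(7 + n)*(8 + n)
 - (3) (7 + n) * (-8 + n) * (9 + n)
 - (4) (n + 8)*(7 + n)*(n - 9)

We need to factor 504 + 191*n + n^2*24 + n^3.
The factored form is (n + 9)*(7 + n)*(8 + n).
2) (n + 9)*(7 + n)*(8 + n)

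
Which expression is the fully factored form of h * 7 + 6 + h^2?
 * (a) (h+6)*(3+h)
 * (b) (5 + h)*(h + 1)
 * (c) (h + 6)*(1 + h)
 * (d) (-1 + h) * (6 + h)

We need to factor h * 7 + 6 + h^2.
The factored form is (h + 6)*(1 + h).
c) (h + 6)*(1 + h)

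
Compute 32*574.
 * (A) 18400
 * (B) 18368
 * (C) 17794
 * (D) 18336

32 * 574 = 18368
B) 18368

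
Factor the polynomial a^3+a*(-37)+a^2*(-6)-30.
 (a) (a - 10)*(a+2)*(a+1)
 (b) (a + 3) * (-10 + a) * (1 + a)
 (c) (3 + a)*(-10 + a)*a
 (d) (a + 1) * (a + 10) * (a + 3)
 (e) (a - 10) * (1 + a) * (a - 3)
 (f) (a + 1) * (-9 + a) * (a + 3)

We need to factor a^3+a*(-37)+a^2*(-6)-30.
The factored form is (a + 3) * (-10 + a) * (1 + a).
b) (a + 3) * (-10 + a) * (1 + a)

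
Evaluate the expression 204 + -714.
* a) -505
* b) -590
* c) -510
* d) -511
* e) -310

204 + -714 = -510
c) -510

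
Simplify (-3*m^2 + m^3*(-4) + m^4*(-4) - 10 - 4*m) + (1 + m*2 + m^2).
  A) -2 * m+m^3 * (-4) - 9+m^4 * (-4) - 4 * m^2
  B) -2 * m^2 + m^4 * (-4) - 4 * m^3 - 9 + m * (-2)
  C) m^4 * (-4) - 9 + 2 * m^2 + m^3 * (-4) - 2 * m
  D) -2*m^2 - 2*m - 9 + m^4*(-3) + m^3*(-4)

Adding the polynomials and combining like terms:
(-3*m^2 + m^3*(-4) + m^4*(-4) - 10 - 4*m) + (1 + m*2 + m^2)
= -2 * m^2 + m^4 * (-4) - 4 * m^3 - 9 + m * (-2)
B) -2 * m^2 + m^4 * (-4) - 4 * m^3 - 9 + m * (-2)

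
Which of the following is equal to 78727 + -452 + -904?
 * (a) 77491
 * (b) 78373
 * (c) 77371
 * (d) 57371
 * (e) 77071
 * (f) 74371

First: 78727 + -452 = 78275
Then: 78275 + -904 = 77371
c) 77371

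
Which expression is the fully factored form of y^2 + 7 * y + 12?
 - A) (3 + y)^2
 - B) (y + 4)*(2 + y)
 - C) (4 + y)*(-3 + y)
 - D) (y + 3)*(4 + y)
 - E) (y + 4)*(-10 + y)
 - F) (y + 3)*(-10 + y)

We need to factor y^2 + 7 * y + 12.
The factored form is (y + 3)*(4 + y).
D) (y + 3)*(4 + y)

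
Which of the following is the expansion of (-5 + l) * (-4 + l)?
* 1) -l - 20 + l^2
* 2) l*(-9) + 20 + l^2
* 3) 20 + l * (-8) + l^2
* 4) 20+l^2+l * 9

Expanding (-5 + l) * (-4 + l):
= l*(-9) + 20 + l^2
2) l*(-9) + 20 + l^2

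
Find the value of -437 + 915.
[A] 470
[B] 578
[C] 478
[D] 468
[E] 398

-437 + 915 = 478
C) 478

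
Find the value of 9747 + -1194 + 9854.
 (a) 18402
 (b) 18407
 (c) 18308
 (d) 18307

First: 9747 + -1194 = 8553
Then: 8553 + 9854 = 18407
b) 18407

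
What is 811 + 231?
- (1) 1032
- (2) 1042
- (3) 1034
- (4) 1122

811 + 231 = 1042
2) 1042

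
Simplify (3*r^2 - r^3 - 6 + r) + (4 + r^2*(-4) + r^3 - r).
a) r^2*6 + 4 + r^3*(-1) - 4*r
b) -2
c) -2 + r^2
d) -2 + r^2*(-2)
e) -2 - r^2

Adding the polynomials and combining like terms:
(3*r^2 - r^3 - 6 + r) + (4 + r^2*(-4) + r^3 - r)
= -2 - r^2
e) -2 - r^2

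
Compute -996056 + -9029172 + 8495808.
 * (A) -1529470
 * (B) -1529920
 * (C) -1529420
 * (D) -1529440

First: -996056 + -9029172 = -10025228
Then: -10025228 + 8495808 = -1529420
C) -1529420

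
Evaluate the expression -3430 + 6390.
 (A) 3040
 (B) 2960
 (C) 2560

-3430 + 6390 = 2960
B) 2960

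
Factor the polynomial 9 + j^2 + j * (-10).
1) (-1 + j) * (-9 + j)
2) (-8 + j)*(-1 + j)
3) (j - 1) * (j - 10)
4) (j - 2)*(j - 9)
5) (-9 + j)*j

We need to factor 9 + j^2 + j * (-10).
The factored form is (-1 + j) * (-9 + j).
1) (-1 + j) * (-9 + j)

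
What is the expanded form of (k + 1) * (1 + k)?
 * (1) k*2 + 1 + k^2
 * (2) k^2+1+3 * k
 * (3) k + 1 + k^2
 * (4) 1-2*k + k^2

Expanding (k + 1) * (1 + k):
= k*2 + 1 + k^2
1) k*2 + 1 + k^2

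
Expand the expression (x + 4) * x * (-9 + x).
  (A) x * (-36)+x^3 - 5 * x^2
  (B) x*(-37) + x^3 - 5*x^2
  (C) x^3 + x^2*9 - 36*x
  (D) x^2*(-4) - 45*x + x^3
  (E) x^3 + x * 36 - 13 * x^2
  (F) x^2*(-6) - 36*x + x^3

Expanding (x + 4) * x * (-9 + x):
= x * (-36)+x^3 - 5 * x^2
A) x * (-36)+x^3 - 5 * x^2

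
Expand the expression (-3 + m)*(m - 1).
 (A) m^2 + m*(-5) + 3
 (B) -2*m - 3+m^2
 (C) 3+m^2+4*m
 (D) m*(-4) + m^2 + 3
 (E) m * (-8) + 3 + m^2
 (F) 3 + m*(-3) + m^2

Expanding (-3 + m)*(m - 1):
= m*(-4) + m^2 + 3
D) m*(-4) + m^2 + 3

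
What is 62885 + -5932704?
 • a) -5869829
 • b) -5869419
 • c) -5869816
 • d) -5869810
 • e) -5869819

62885 + -5932704 = -5869819
e) -5869819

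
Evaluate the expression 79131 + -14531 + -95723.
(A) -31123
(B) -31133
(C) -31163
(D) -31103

First: 79131 + -14531 = 64600
Then: 64600 + -95723 = -31123
A) -31123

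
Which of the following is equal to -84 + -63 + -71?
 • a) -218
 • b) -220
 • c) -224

First: -84 + -63 = -147
Then: -147 + -71 = -218
a) -218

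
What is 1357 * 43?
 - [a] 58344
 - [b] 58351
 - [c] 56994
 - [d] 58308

1357 * 43 = 58351
b) 58351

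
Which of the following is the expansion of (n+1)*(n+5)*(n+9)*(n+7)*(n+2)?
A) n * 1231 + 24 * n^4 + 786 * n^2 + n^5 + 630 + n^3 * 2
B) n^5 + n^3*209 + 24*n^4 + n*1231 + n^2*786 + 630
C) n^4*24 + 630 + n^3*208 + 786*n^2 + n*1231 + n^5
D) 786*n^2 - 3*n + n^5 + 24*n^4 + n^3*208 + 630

Expanding (n+1)*(n+5)*(n+9)*(n+7)*(n+2):
= n^4*24 + 630 + n^3*208 + 786*n^2 + n*1231 + n^5
C) n^4*24 + 630 + n^3*208 + 786*n^2 + n*1231 + n^5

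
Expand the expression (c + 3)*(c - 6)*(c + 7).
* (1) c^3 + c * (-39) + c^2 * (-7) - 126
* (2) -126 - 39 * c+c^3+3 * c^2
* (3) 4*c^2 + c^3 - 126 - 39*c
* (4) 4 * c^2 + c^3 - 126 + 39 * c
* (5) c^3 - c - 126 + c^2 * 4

Expanding (c + 3)*(c - 6)*(c + 7):
= 4*c^2 + c^3 - 126 - 39*c
3) 4*c^2 + c^3 - 126 - 39*c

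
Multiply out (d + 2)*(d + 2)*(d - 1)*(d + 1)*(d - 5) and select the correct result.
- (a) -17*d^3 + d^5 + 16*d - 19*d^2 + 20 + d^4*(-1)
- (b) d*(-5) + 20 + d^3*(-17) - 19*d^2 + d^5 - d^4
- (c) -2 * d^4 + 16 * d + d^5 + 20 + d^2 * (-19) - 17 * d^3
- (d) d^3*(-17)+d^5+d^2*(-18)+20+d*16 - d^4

Expanding (d + 2)*(d + 2)*(d - 1)*(d + 1)*(d - 5):
= -17*d^3 + d^5 + 16*d - 19*d^2 + 20 + d^4*(-1)
a) -17*d^3 + d^5 + 16*d - 19*d^2 + 20 + d^4*(-1)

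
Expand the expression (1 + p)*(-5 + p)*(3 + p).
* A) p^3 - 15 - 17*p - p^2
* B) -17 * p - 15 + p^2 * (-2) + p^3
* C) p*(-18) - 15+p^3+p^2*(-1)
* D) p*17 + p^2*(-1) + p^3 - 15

Expanding (1 + p)*(-5 + p)*(3 + p):
= p^3 - 15 - 17*p - p^2
A) p^3 - 15 - 17*p - p^2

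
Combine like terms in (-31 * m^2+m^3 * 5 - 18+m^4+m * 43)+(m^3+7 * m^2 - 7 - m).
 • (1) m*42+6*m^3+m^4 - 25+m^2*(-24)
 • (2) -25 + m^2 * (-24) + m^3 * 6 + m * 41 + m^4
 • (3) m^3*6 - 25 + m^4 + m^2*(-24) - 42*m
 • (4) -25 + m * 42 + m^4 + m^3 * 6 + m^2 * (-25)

Adding the polynomials and combining like terms:
(-31*m^2 + m^3*5 - 18 + m^4 + m*43) + (m^3 + 7*m^2 - 7 - m)
= m*42+6*m^3+m^4 - 25+m^2*(-24)
1) m*42+6*m^3+m^4 - 25+m^2*(-24)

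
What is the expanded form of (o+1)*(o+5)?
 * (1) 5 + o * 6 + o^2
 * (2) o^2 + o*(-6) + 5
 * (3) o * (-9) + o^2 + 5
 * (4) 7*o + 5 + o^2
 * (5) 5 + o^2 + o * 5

Expanding (o+1)*(o+5):
= 5 + o * 6 + o^2
1) 5 + o * 6 + o^2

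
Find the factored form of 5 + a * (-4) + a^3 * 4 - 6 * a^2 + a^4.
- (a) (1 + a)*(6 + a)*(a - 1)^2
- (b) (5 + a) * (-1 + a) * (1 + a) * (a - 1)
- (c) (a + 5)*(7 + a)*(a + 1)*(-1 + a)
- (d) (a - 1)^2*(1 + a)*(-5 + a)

We need to factor 5 + a * (-4) + a^3 * 4 - 6 * a^2 + a^4.
The factored form is (5 + a) * (-1 + a) * (1 + a) * (a - 1).
b) (5 + a) * (-1 + a) * (1 + a) * (a - 1)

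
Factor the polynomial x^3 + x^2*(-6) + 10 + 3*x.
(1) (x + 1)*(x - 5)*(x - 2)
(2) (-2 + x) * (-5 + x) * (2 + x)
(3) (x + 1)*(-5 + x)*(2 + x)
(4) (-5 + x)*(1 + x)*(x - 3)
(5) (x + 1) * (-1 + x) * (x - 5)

We need to factor x^3 + x^2*(-6) + 10 + 3*x.
The factored form is (x + 1)*(x - 5)*(x - 2).
1) (x + 1)*(x - 5)*(x - 2)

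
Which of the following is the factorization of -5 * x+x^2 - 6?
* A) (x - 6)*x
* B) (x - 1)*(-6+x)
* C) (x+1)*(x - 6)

We need to factor -5 * x+x^2 - 6.
The factored form is (x+1)*(x - 6).
C) (x+1)*(x - 6)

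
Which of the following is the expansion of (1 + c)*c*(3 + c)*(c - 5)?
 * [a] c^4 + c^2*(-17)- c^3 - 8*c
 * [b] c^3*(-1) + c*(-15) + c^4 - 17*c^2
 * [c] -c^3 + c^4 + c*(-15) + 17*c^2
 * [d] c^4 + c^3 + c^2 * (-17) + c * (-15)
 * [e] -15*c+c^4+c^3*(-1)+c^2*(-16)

Expanding (1 + c)*c*(3 + c)*(c - 5):
= c^3*(-1) + c*(-15) + c^4 - 17*c^2
b) c^3*(-1) + c*(-15) + c^4 - 17*c^2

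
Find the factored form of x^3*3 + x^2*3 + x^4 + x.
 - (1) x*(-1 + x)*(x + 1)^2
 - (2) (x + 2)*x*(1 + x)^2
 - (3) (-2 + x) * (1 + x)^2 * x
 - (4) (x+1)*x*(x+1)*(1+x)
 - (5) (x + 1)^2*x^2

We need to factor x^3*3 + x^2*3 + x^4 + x.
The factored form is (x+1)*x*(x+1)*(1+x).
4) (x+1)*x*(x+1)*(1+x)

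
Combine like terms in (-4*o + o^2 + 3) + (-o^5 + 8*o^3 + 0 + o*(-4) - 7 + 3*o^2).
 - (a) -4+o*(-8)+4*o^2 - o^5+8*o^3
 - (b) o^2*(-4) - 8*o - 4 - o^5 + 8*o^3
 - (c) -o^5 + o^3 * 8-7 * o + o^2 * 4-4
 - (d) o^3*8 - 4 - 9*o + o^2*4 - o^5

Adding the polynomials and combining like terms:
(-4*o + o^2 + 3) + (-o^5 + 8*o^3 + 0 + o*(-4) - 7 + 3*o^2)
= -4+o*(-8)+4*o^2 - o^5+8*o^3
a) -4+o*(-8)+4*o^2 - o^5+8*o^3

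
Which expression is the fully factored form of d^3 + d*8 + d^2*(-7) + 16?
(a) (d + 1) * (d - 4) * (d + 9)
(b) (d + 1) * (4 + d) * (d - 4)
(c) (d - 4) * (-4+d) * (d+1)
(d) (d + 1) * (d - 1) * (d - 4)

We need to factor d^3 + d*8 + d^2*(-7) + 16.
The factored form is (d - 4) * (-4+d) * (d+1).
c) (d - 4) * (-4+d) * (d+1)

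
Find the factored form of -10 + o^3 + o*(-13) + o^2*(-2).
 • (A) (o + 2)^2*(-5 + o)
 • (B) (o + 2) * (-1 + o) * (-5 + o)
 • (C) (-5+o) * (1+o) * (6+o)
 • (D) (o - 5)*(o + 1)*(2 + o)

We need to factor -10 + o^3 + o*(-13) + o^2*(-2).
The factored form is (o - 5)*(o + 1)*(2 + o).
D) (o - 5)*(o + 1)*(2 + o)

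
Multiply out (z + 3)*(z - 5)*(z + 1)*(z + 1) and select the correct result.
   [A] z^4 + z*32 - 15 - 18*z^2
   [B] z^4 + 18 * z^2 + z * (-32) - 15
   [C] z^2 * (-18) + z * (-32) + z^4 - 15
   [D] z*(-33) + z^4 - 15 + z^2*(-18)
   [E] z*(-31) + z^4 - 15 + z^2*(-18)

Expanding (z + 3)*(z - 5)*(z + 1)*(z + 1):
= z^2 * (-18) + z * (-32) + z^4 - 15
C) z^2 * (-18) + z * (-32) + z^4 - 15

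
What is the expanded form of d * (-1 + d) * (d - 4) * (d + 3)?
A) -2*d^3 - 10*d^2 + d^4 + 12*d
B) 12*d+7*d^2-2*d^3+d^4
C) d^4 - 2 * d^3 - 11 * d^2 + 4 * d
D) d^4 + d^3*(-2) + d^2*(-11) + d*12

Expanding d * (-1 + d) * (d - 4) * (d + 3):
= d^4 + d^3*(-2) + d^2*(-11) + d*12
D) d^4 + d^3*(-2) + d^2*(-11) + d*12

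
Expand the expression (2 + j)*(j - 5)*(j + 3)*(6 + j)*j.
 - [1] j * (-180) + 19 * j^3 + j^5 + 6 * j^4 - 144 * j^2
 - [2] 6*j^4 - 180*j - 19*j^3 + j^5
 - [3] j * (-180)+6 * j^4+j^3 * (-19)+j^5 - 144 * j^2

Expanding (2 + j)*(j - 5)*(j + 3)*(6 + j)*j:
= j * (-180)+6 * j^4+j^3 * (-19)+j^5 - 144 * j^2
3) j * (-180)+6 * j^4+j^3 * (-19)+j^5 - 144 * j^2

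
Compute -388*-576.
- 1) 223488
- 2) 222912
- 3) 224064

-388 * -576 = 223488
1) 223488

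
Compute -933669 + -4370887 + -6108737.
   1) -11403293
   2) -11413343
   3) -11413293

First: -933669 + -4370887 = -5304556
Then: -5304556 + -6108737 = -11413293
3) -11413293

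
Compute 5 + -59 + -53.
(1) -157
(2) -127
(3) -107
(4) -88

First: 5 + -59 = -54
Then: -54 + -53 = -107
3) -107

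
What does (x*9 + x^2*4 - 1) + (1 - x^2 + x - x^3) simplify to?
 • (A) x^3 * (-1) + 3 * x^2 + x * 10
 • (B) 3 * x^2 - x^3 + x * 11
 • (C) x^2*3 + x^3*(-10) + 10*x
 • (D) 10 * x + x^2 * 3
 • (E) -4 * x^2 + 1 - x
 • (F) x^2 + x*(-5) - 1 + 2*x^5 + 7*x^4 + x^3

Adding the polynomials and combining like terms:
(x*9 + x^2*4 - 1) + (1 - x^2 + x - x^3)
= x^3 * (-1) + 3 * x^2 + x * 10
A) x^3 * (-1) + 3 * x^2 + x * 10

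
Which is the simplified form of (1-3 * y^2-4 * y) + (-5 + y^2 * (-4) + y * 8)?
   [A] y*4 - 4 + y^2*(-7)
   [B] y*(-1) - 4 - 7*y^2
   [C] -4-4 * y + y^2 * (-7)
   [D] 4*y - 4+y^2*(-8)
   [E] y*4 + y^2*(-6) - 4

Adding the polynomials and combining like terms:
(1 - 3*y^2 - 4*y) + (-5 + y^2*(-4) + y*8)
= y*4 - 4 + y^2*(-7)
A) y*4 - 4 + y^2*(-7)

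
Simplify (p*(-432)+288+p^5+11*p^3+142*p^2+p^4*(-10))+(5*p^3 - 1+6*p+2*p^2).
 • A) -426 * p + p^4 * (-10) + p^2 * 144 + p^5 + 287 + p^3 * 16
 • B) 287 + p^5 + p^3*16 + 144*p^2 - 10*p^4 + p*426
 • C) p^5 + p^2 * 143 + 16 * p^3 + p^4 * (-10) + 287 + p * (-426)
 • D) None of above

Adding the polynomials and combining like terms:
(p*(-432) + 288 + p^5 + 11*p^3 + 142*p^2 + p^4*(-10)) + (5*p^3 - 1 + 6*p + 2*p^2)
= -426 * p + p^4 * (-10) + p^2 * 144 + p^5 + 287 + p^3 * 16
A) -426 * p + p^4 * (-10) + p^2 * 144 + p^5 + 287 + p^3 * 16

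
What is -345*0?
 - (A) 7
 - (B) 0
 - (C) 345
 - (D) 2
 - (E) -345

-345 * 0 = 0
B) 0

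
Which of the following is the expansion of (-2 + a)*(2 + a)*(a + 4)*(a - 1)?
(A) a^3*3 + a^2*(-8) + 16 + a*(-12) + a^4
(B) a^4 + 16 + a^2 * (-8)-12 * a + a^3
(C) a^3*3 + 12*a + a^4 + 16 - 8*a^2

Expanding (-2 + a)*(2 + a)*(a + 4)*(a - 1):
= a^3*3 + a^2*(-8) + 16 + a*(-12) + a^4
A) a^3*3 + a^2*(-8) + 16 + a*(-12) + a^4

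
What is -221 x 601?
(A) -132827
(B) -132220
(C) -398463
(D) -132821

-221 * 601 = -132821
D) -132821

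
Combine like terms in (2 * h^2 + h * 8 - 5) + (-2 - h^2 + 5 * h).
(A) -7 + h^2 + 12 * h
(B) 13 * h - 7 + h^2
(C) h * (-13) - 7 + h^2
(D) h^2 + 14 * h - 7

Adding the polynomials and combining like terms:
(2*h^2 + h*8 - 5) + (-2 - h^2 + 5*h)
= 13 * h - 7 + h^2
B) 13 * h - 7 + h^2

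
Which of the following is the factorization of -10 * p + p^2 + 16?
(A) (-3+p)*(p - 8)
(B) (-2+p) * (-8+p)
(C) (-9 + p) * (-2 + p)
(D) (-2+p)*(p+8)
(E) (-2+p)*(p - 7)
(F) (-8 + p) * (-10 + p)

We need to factor -10 * p + p^2 + 16.
The factored form is (-2+p) * (-8+p).
B) (-2+p) * (-8+p)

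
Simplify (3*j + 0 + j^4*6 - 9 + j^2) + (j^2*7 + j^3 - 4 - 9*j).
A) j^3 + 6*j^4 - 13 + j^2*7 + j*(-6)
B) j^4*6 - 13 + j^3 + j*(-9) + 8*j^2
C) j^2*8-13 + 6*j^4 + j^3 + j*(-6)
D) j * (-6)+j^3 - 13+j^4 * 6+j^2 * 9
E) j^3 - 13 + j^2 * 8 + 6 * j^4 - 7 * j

Adding the polynomials and combining like terms:
(3*j + 0 + j^4*6 - 9 + j^2) + (j^2*7 + j^3 - 4 - 9*j)
= j^2*8-13 + 6*j^4 + j^3 + j*(-6)
C) j^2*8-13 + 6*j^4 + j^3 + j*(-6)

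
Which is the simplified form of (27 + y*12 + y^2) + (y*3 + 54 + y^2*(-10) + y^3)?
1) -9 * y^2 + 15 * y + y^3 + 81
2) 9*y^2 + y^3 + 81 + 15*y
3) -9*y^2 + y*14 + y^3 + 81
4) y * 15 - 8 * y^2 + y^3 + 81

Adding the polynomials and combining like terms:
(27 + y*12 + y^2) + (y*3 + 54 + y^2*(-10) + y^3)
= -9 * y^2 + 15 * y + y^3 + 81
1) -9 * y^2 + 15 * y + y^3 + 81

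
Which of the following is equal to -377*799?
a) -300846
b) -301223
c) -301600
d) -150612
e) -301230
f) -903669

-377 * 799 = -301223
b) -301223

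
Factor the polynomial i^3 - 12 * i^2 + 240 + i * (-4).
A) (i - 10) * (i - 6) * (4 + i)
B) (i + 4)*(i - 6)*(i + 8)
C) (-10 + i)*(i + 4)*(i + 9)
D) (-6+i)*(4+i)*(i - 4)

We need to factor i^3 - 12 * i^2 + 240 + i * (-4).
The factored form is (i - 10) * (i - 6) * (4 + i).
A) (i - 10) * (i - 6) * (4 + i)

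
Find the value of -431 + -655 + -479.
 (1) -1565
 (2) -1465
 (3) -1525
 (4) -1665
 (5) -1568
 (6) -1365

First: -431 + -655 = -1086
Then: -1086 + -479 = -1565
1) -1565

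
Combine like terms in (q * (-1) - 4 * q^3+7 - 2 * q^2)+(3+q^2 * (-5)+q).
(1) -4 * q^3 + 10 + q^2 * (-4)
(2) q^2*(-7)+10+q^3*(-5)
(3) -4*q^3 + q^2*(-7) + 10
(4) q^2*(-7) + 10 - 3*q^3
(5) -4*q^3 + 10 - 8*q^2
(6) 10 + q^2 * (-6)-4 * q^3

Adding the polynomials and combining like terms:
(q*(-1) - 4*q^3 + 7 - 2*q^2) + (3 + q^2*(-5) + q)
= -4*q^3 + q^2*(-7) + 10
3) -4*q^3 + q^2*(-7) + 10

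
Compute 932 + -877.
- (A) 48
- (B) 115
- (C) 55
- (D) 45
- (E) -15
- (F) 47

932 + -877 = 55
C) 55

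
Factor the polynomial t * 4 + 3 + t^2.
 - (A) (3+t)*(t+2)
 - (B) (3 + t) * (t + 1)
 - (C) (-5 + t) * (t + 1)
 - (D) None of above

We need to factor t * 4 + 3 + t^2.
The factored form is (3 + t) * (t + 1).
B) (3 + t) * (t + 1)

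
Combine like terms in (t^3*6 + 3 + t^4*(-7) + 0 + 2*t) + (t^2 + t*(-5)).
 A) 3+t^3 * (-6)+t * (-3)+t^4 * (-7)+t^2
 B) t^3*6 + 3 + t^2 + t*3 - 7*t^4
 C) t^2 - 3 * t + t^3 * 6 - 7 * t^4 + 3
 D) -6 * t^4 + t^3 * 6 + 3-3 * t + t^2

Adding the polynomials and combining like terms:
(t^3*6 + 3 + t^4*(-7) + 0 + 2*t) + (t^2 + t*(-5))
= t^2 - 3 * t + t^3 * 6 - 7 * t^4 + 3
C) t^2 - 3 * t + t^3 * 6 - 7 * t^4 + 3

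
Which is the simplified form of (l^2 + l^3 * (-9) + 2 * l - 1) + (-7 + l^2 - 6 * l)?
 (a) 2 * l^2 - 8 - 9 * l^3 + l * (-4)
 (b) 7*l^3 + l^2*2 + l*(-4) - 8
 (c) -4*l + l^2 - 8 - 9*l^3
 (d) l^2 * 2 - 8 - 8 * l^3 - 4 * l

Adding the polynomials and combining like terms:
(l^2 + l^3*(-9) + 2*l - 1) + (-7 + l^2 - 6*l)
= 2 * l^2 - 8 - 9 * l^3 + l * (-4)
a) 2 * l^2 - 8 - 9 * l^3 + l * (-4)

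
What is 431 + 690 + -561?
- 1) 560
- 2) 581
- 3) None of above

First: 431 + 690 = 1121
Then: 1121 + -561 = 560
1) 560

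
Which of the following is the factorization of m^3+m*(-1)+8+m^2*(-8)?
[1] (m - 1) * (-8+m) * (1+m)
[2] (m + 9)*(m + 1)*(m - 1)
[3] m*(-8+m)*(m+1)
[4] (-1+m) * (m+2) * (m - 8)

We need to factor m^3+m*(-1)+8+m^2*(-8).
The factored form is (m - 1) * (-8+m) * (1+m).
1) (m - 1) * (-8+m) * (1+m)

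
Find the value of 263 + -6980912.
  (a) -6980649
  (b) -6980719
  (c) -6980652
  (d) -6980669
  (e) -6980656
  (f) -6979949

263 + -6980912 = -6980649
a) -6980649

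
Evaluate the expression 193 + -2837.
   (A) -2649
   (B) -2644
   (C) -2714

193 + -2837 = -2644
B) -2644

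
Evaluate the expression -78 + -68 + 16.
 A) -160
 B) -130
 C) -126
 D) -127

First: -78 + -68 = -146
Then: -146 + 16 = -130
B) -130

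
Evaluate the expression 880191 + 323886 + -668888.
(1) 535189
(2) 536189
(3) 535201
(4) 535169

First: 880191 + 323886 = 1204077
Then: 1204077 + -668888 = 535189
1) 535189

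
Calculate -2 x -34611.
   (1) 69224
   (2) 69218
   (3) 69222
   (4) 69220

-2 * -34611 = 69222
3) 69222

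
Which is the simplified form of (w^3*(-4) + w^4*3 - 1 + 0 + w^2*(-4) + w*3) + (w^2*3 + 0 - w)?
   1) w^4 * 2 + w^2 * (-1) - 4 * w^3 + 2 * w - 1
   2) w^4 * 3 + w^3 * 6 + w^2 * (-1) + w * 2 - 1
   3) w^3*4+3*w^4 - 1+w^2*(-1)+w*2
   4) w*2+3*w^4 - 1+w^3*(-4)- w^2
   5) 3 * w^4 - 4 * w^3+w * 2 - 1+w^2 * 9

Adding the polynomials and combining like terms:
(w^3*(-4) + w^4*3 - 1 + 0 + w^2*(-4) + w*3) + (w^2*3 + 0 - w)
= w*2+3*w^4 - 1+w^3*(-4)- w^2
4) w*2+3*w^4 - 1+w^3*(-4)- w^2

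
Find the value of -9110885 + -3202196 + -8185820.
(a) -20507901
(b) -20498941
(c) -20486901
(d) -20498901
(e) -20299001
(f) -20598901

First: -9110885 + -3202196 = -12313081
Then: -12313081 + -8185820 = -20498901
d) -20498901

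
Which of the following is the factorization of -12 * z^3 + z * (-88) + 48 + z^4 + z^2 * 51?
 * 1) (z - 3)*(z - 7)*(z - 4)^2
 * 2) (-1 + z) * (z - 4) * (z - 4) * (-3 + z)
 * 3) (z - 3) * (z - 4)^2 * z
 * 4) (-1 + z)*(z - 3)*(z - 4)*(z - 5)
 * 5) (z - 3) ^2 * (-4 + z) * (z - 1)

We need to factor -12 * z^3 + z * (-88) + 48 + z^4 + z^2 * 51.
The factored form is (-1 + z) * (z - 4) * (z - 4) * (-3 + z).
2) (-1 + z) * (z - 4) * (z - 4) * (-3 + z)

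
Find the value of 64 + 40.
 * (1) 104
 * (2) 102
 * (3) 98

64 + 40 = 104
1) 104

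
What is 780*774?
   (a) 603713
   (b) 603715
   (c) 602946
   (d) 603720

780 * 774 = 603720
d) 603720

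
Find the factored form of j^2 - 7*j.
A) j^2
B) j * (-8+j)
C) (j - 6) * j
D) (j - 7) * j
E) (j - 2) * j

We need to factor j^2 - 7*j.
The factored form is (j - 7) * j.
D) (j - 7) * j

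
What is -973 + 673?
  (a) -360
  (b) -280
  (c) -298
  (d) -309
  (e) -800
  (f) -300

-973 + 673 = -300
f) -300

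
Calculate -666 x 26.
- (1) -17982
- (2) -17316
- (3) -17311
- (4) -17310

-666 * 26 = -17316
2) -17316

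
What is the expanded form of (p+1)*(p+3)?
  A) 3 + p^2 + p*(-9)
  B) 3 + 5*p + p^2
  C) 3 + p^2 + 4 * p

Expanding (p+1)*(p+3):
= 3 + p^2 + 4 * p
C) 3 + p^2 + 4 * p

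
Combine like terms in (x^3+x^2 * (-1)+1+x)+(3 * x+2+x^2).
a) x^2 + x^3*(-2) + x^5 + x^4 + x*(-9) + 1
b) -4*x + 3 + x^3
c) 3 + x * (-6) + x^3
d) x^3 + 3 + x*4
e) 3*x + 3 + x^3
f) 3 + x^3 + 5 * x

Adding the polynomials and combining like terms:
(x^3 + x^2*(-1) + 1 + x) + (3*x + 2 + x^2)
= x^3 + 3 + x*4
d) x^3 + 3 + x*4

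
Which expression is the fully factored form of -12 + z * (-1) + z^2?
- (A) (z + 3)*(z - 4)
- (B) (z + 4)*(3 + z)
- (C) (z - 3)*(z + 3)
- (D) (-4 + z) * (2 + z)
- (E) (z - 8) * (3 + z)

We need to factor -12 + z * (-1) + z^2.
The factored form is (z + 3)*(z - 4).
A) (z + 3)*(z - 4)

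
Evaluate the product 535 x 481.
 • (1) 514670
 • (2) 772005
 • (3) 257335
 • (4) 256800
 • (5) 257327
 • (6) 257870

535 * 481 = 257335
3) 257335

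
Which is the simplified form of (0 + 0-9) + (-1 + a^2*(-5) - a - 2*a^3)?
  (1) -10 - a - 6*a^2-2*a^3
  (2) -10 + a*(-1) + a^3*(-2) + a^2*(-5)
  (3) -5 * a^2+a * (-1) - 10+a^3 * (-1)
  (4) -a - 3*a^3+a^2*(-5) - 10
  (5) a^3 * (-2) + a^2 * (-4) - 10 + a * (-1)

Adding the polynomials and combining like terms:
(0 + 0 - 9) + (-1 + a^2*(-5) - a - 2*a^3)
= -10 + a*(-1) + a^3*(-2) + a^2*(-5)
2) -10 + a*(-1) + a^3*(-2) + a^2*(-5)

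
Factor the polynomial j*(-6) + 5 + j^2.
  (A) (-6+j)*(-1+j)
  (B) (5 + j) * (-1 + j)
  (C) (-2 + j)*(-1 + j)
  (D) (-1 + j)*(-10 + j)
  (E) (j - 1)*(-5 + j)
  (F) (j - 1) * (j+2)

We need to factor j*(-6) + 5 + j^2.
The factored form is (j - 1)*(-5 + j).
E) (j - 1)*(-5 + j)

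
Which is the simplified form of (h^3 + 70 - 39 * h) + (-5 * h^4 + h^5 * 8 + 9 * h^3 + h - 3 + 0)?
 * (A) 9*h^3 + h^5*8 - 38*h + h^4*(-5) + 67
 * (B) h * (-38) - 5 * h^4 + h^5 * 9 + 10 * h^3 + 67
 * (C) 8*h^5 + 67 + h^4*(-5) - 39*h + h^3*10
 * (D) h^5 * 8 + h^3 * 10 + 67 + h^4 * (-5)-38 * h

Adding the polynomials and combining like terms:
(h^3 + 70 - 39*h) + (-5*h^4 + h^5*8 + 9*h^3 + h - 3 + 0)
= h^5 * 8 + h^3 * 10 + 67 + h^4 * (-5)-38 * h
D) h^5 * 8 + h^3 * 10 + 67 + h^4 * (-5)-38 * h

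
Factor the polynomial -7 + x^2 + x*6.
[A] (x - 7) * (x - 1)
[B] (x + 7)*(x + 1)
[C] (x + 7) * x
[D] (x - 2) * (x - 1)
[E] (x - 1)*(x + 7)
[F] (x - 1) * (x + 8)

We need to factor -7 + x^2 + x*6.
The factored form is (x - 1)*(x + 7).
E) (x - 1)*(x + 7)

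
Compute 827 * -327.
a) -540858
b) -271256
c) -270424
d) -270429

827 * -327 = -270429
d) -270429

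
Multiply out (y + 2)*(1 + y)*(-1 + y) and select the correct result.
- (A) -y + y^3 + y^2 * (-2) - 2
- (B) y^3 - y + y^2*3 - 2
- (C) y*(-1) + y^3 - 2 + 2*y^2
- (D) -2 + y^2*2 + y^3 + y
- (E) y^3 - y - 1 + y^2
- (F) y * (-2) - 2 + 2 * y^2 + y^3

Expanding (y + 2)*(1 + y)*(-1 + y):
= y*(-1) + y^3 - 2 + 2*y^2
C) y*(-1) + y^3 - 2 + 2*y^2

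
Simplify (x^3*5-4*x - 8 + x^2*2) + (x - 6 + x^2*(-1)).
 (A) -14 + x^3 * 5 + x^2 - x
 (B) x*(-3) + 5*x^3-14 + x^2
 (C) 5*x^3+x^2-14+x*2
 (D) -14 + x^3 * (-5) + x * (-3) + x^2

Adding the polynomials and combining like terms:
(x^3*5 - 4*x - 8 + x^2*2) + (x - 6 + x^2*(-1))
= x*(-3) + 5*x^3-14 + x^2
B) x*(-3) + 5*x^3-14 + x^2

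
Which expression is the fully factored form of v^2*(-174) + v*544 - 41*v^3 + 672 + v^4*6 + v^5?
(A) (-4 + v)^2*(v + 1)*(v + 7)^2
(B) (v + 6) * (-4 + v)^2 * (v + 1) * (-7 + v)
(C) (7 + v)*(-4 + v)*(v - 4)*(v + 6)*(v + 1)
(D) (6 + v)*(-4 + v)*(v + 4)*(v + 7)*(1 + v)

We need to factor v^2*(-174) + v*544 - 41*v^3 + 672 + v^4*6 + v^5.
The factored form is (7 + v)*(-4 + v)*(v - 4)*(v + 6)*(v + 1).
C) (7 + v)*(-4 + v)*(v - 4)*(v + 6)*(v + 1)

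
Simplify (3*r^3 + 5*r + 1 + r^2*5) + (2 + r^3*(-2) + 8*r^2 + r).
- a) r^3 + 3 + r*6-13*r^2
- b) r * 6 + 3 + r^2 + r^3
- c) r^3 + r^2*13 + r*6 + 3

Adding the polynomials and combining like terms:
(3*r^3 + 5*r + 1 + r^2*5) + (2 + r^3*(-2) + 8*r^2 + r)
= r^3 + r^2*13 + r*6 + 3
c) r^3 + r^2*13 + r*6 + 3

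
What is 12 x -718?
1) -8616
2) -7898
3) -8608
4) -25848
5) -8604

12 * -718 = -8616
1) -8616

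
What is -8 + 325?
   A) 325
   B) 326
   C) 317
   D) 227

-8 + 325 = 317
C) 317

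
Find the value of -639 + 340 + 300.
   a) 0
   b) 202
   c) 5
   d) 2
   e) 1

First: -639 + 340 = -299
Then: -299 + 300 = 1
e) 1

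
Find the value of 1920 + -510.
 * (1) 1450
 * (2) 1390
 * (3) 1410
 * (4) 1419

1920 + -510 = 1410
3) 1410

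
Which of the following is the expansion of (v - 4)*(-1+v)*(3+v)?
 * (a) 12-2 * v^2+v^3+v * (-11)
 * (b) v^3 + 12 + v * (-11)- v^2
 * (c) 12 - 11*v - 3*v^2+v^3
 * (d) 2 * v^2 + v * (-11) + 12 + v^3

Expanding (v - 4)*(-1+v)*(3+v):
= 12-2 * v^2+v^3+v * (-11)
a) 12-2 * v^2+v^3+v * (-11)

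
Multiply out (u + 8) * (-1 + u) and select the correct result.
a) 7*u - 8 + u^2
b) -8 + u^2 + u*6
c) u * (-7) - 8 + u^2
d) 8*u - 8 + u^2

Expanding (u + 8) * (-1 + u):
= 7*u - 8 + u^2
a) 7*u - 8 + u^2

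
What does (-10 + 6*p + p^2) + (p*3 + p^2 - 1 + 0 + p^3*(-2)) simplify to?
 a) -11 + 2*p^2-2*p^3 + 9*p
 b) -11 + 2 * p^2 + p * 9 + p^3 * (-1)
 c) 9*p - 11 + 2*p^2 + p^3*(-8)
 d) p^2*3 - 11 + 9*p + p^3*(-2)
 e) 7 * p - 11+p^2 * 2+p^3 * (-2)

Adding the polynomials and combining like terms:
(-10 + 6*p + p^2) + (p*3 + p^2 - 1 + 0 + p^3*(-2))
= -11 + 2*p^2-2*p^3 + 9*p
a) -11 + 2*p^2-2*p^3 + 9*p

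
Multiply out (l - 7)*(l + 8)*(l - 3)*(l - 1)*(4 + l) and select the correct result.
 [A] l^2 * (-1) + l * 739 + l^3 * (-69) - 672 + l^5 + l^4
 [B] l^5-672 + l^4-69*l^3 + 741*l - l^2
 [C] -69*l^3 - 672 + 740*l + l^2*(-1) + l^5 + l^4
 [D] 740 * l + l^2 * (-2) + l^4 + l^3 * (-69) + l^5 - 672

Expanding (l - 7)*(l + 8)*(l - 3)*(l - 1)*(4 + l):
= -69*l^3 - 672 + 740*l + l^2*(-1) + l^5 + l^4
C) -69*l^3 - 672 + 740*l + l^2*(-1) + l^5 + l^4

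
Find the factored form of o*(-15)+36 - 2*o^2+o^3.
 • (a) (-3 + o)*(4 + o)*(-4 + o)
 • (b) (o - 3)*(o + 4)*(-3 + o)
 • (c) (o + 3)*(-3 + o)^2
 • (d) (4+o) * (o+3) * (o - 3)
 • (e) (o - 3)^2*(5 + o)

We need to factor o*(-15)+36 - 2*o^2+o^3.
The factored form is (o - 3)*(o + 4)*(-3 + o).
b) (o - 3)*(o + 4)*(-3 + o)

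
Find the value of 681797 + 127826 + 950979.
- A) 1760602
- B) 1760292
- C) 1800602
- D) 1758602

First: 681797 + 127826 = 809623
Then: 809623 + 950979 = 1760602
A) 1760602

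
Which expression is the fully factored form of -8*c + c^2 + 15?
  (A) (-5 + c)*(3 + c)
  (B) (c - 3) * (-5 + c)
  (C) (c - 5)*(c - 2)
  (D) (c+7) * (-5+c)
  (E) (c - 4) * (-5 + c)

We need to factor -8*c + c^2 + 15.
The factored form is (c - 3) * (-5 + c).
B) (c - 3) * (-5 + c)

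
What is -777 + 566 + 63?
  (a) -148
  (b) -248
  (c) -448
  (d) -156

First: -777 + 566 = -211
Then: -211 + 63 = -148
a) -148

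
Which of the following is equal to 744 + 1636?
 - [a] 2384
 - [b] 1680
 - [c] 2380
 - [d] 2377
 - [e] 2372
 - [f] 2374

744 + 1636 = 2380
c) 2380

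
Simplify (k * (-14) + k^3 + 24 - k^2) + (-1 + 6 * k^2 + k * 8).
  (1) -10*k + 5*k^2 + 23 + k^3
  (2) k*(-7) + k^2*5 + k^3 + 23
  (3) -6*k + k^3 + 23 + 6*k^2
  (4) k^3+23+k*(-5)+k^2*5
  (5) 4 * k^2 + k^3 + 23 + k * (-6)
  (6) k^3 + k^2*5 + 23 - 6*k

Adding the polynomials and combining like terms:
(k*(-14) + k^3 + 24 - k^2) + (-1 + 6*k^2 + k*8)
= k^3 + k^2*5 + 23 - 6*k
6) k^3 + k^2*5 + 23 - 6*k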